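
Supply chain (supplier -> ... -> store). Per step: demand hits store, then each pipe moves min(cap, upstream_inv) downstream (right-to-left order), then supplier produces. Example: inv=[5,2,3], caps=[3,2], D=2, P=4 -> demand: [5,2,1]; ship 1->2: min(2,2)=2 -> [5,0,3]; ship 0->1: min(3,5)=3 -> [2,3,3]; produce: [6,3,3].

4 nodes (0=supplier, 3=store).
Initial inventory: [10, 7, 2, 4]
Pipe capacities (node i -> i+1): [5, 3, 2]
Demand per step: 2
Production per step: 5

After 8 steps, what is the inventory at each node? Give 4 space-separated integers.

Step 1: demand=2,sold=2 ship[2->3]=2 ship[1->2]=3 ship[0->1]=5 prod=5 -> inv=[10 9 3 4]
Step 2: demand=2,sold=2 ship[2->3]=2 ship[1->2]=3 ship[0->1]=5 prod=5 -> inv=[10 11 4 4]
Step 3: demand=2,sold=2 ship[2->3]=2 ship[1->2]=3 ship[0->1]=5 prod=5 -> inv=[10 13 5 4]
Step 4: demand=2,sold=2 ship[2->3]=2 ship[1->2]=3 ship[0->1]=5 prod=5 -> inv=[10 15 6 4]
Step 5: demand=2,sold=2 ship[2->3]=2 ship[1->2]=3 ship[0->1]=5 prod=5 -> inv=[10 17 7 4]
Step 6: demand=2,sold=2 ship[2->3]=2 ship[1->2]=3 ship[0->1]=5 prod=5 -> inv=[10 19 8 4]
Step 7: demand=2,sold=2 ship[2->3]=2 ship[1->2]=3 ship[0->1]=5 prod=5 -> inv=[10 21 9 4]
Step 8: demand=2,sold=2 ship[2->3]=2 ship[1->2]=3 ship[0->1]=5 prod=5 -> inv=[10 23 10 4]

10 23 10 4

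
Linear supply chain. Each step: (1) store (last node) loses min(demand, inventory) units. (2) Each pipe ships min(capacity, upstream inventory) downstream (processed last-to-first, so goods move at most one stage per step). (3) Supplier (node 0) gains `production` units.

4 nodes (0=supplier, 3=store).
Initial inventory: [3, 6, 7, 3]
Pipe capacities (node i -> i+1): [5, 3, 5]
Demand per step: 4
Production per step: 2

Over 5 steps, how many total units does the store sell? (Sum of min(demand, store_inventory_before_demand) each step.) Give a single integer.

Answer: 19

Derivation:
Step 1: sold=3 (running total=3) -> [2 6 5 5]
Step 2: sold=4 (running total=7) -> [2 5 3 6]
Step 3: sold=4 (running total=11) -> [2 4 3 5]
Step 4: sold=4 (running total=15) -> [2 3 3 4]
Step 5: sold=4 (running total=19) -> [2 2 3 3]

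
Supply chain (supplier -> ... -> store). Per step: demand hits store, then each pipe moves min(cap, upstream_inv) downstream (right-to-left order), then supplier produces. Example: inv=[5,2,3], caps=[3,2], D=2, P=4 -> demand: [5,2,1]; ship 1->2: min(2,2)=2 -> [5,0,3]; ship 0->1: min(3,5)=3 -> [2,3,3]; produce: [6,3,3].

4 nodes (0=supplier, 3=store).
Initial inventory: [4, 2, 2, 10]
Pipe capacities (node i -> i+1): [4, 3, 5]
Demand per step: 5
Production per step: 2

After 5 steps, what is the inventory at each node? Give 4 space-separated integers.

Step 1: demand=5,sold=5 ship[2->3]=2 ship[1->2]=2 ship[0->1]=4 prod=2 -> inv=[2 4 2 7]
Step 2: demand=5,sold=5 ship[2->3]=2 ship[1->2]=3 ship[0->1]=2 prod=2 -> inv=[2 3 3 4]
Step 3: demand=5,sold=4 ship[2->3]=3 ship[1->2]=3 ship[0->1]=2 prod=2 -> inv=[2 2 3 3]
Step 4: demand=5,sold=3 ship[2->3]=3 ship[1->2]=2 ship[0->1]=2 prod=2 -> inv=[2 2 2 3]
Step 5: demand=5,sold=3 ship[2->3]=2 ship[1->2]=2 ship[0->1]=2 prod=2 -> inv=[2 2 2 2]

2 2 2 2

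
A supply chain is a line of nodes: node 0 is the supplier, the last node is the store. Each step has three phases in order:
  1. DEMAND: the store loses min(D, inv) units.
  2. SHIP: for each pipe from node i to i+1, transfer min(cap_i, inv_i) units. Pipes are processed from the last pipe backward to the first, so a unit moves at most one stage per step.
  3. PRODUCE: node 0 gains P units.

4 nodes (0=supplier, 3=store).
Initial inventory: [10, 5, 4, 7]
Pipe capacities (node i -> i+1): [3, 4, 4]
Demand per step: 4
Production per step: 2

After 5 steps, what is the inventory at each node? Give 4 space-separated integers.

Step 1: demand=4,sold=4 ship[2->3]=4 ship[1->2]=4 ship[0->1]=3 prod=2 -> inv=[9 4 4 7]
Step 2: demand=4,sold=4 ship[2->3]=4 ship[1->2]=4 ship[0->1]=3 prod=2 -> inv=[8 3 4 7]
Step 3: demand=4,sold=4 ship[2->3]=4 ship[1->2]=3 ship[0->1]=3 prod=2 -> inv=[7 3 3 7]
Step 4: demand=4,sold=4 ship[2->3]=3 ship[1->2]=3 ship[0->1]=3 prod=2 -> inv=[6 3 3 6]
Step 5: demand=4,sold=4 ship[2->3]=3 ship[1->2]=3 ship[0->1]=3 prod=2 -> inv=[5 3 3 5]

5 3 3 5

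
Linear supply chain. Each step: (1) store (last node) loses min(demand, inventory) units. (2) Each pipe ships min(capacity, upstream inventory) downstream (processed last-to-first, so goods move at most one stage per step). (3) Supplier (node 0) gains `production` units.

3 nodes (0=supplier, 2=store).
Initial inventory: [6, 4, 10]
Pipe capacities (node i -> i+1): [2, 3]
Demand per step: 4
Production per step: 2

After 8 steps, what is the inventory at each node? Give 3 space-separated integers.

Step 1: demand=4,sold=4 ship[1->2]=3 ship[0->1]=2 prod=2 -> inv=[6 3 9]
Step 2: demand=4,sold=4 ship[1->2]=3 ship[0->1]=2 prod=2 -> inv=[6 2 8]
Step 3: demand=4,sold=4 ship[1->2]=2 ship[0->1]=2 prod=2 -> inv=[6 2 6]
Step 4: demand=4,sold=4 ship[1->2]=2 ship[0->1]=2 prod=2 -> inv=[6 2 4]
Step 5: demand=4,sold=4 ship[1->2]=2 ship[0->1]=2 prod=2 -> inv=[6 2 2]
Step 6: demand=4,sold=2 ship[1->2]=2 ship[0->1]=2 prod=2 -> inv=[6 2 2]
Step 7: demand=4,sold=2 ship[1->2]=2 ship[0->1]=2 prod=2 -> inv=[6 2 2]
Step 8: demand=4,sold=2 ship[1->2]=2 ship[0->1]=2 prod=2 -> inv=[6 2 2]

6 2 2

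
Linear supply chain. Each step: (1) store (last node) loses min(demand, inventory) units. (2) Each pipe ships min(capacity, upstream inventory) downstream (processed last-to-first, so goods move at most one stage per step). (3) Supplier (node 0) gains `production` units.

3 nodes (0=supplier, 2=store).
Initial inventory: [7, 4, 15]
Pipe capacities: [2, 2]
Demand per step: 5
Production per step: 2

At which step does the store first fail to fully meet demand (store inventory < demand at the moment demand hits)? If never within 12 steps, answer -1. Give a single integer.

Step 1: demand=5,sold=5 ship[1->2]=2 ship[0->1]=2 prod=2 -> [7 4 12]
Step 2: demand=5,sold=5 ship[1->2]=2 ship[0->1]=2 prod=2 -> [7 4 9]
Step 3: demand=5,sold=5 ship[1->2]=2 ship[0->1]=2 prod=2 -> [7 4 6]
Step 4: demand=5,sold=5 ship[1->2]=2 ship[0->1]=2 prod=2 -> [7 4 3]
Step 5: demand=5,sold=3 ship[1->2]=2 ship[0->1]=2 prod=2 -> [7 4 2]
Step 6: demand=5,sold=2 ship[1->2]=2 ship[0->1]=2 prod=2 -> [7 4 2]
Step 7: demand=5,sold=2 ship[1->2]=2 ship[0->1]=2 prod=2 -> [7 4 2]
Step 8: demand=5,sold=2 ship[1->2]=2 ship[0->1]=2 prod=2 -> [7 4 2]
Step 9: demand=5,sold=2 ship[1->2]=2 ship[0->1]=2 prod=2 -> [7 4 2]
Step 10: demand=5,sold=2 ship[1->2]=2 ship[0->1]=2 prod=2 -> [7 4 2]
Step 11: demand=5,sold=2 ship[1->2]=2 ship[0->1]=2 prod=2 -> [7 4 2]
Step 12: demand=5,sold=2 ship[1->2]=2 ship[0->1]=2 prod=2 -> [7 4 2]
First stockout at step 5

5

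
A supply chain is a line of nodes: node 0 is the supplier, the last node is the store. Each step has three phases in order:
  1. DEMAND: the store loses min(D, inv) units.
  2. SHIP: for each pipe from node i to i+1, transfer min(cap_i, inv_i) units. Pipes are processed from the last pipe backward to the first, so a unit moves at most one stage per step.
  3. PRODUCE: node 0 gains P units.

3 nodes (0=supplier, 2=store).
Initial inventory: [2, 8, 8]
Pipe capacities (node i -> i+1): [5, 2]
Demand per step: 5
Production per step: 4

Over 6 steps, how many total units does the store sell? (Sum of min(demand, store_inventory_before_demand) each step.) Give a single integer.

Step 1: sold=5 (running total=5) -> [4 8 5]
Step 2: sold=5 (running total=10) -> [4 10 2]
Step 3: sold=2 (running total=12) -> [4 12 2]
Step 4: sold=2 (running total=14) -> [4 14 2]
Step 5: sold=2 (running total=16) -> [4 16 2]
Step 6: sold=2 (running total=18) -> [4 18 2]

Answer: 18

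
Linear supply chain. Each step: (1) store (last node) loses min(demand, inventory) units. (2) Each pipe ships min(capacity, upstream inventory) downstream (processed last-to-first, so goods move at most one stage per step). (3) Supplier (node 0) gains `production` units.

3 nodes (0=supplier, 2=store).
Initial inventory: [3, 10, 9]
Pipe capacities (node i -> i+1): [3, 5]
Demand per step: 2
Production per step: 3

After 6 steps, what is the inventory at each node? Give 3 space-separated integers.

Step 1: demand=2,sold=2 ship[1->2]=5 ship[0->1]=3 prod=3 -> inv=[3 8 12]
Step 2: demand=2,sold=2 ship[1->2]=5 ship[0->1]=3 prod=3 -> inv=[3 6 15]
Step 3: demand=2,sold=2 ship[1->2]=5 ship[0->1]=3 prod=3 -> inv=[3 4 18]
Step 4: demand=2,sold=2 ship[1->2]=4 ship[0->1]=3 prod=3 -> inv=[3 3 20]
Step 5: demand=2,sold=2 ship[1->2]=3 ship[0->1]=3 prod=3 -> inv=[3 3 21]
Step 6: demand=2,sold=2 ship[1->2]=3 ship[0->1]=3 prod=3 -> inv=[3 3 22]

3 3 22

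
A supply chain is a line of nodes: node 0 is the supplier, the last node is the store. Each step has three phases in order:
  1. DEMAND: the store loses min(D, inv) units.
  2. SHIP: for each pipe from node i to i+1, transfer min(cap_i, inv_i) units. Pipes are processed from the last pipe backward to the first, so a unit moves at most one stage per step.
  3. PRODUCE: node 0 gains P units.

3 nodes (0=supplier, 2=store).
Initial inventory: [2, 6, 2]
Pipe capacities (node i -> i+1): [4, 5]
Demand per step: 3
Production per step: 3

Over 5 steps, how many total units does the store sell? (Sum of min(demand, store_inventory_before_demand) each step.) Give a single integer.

Answer: 14

Derivation:
Step 1: sold=2 (running total=2) -> [3 3 5]
Step 2: sold=3 (running total=5) -> [3 3 5]
Step 3: sold=3 (running total=8) -> [3 3 5]
Step 4: sold=3 (running total=11) -> [3 3 5]
Step 5: sold=3 (running total=14) -> [3 3 5]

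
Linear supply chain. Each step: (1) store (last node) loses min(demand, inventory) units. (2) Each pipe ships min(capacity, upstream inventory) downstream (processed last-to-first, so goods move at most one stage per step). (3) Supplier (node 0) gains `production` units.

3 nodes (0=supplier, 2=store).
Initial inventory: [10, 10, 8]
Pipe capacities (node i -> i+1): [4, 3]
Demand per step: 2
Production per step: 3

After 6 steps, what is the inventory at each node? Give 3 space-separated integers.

Step 1: demand=2,sold=2 ship[1->2]=3 ship[0->1]=4 prod=3 -> inv=[9 11 9]
Step 2: demand=2,sold=2 ship[1->2]=3 ship[0->1]=4 prod=3 -> inv=[8 12 10]
Step 3: demand=2,sold=2 ship[1->2]=3 ship[0->1]=4 prod=3 -> inv=[7 13 11]
Step 4: demand=2,sold=2 ship[1->2]=3 ship[0->1]=4 prod=3 -> inv=[6 14 12]
Step 5: demand=2,sold=2 ship[1->2]=3 ship[0->1]=4 prod=3 -> inv=[5 15 13]
Step 6: demand=2,sold=2 ship[1->2]=3 ship[0->1]=4 prod=3 -> inv=[4 16 14]

4 16 14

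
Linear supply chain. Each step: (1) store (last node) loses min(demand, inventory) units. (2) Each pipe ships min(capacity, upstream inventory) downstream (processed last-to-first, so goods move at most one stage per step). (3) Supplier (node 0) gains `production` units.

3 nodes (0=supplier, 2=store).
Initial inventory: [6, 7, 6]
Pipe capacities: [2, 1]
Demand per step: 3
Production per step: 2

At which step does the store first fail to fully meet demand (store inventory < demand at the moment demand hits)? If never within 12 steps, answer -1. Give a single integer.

Step 1: demand=3,sold=3 ship[1->2]=1 ship[0->1]=2 prod=2 -> [6 8 4]
Step 2: demand=3,sold=3 ship[1->2]=1 ship[0->1]=2 prod=2 -> [6 9 2]
Step 3: demand=3,sold=2 ship[1->2]=1 ship[0->1]=2 prod=2 -> [6 10 1]
Step 4: demand=3,sold=1 ship[1->2]=1 ship[0->1]=2 prod=2 -> [6 11 1]
Step 5: demand=3,sold=1 ship[1->2]=1 ship[0->1]=2 prod=2 -> [6 12 1]
Step 6: demand=3,sold=1 ship[1->2]=1 ship[0->1]=2 prod=2 -> [6 13 1]
Step 7: demand=3,sold=1 ship[1->2]=1 ship[0->1]=2 prod=2 -> [6 14 1]
Step 8: demand=3,sold=1 ship[1->2]=1 ship[0->1]=2 prod=2 -> [6 15 1]
Step 9: demand=3,sold=1 ship[1->2]=1 ship[0->1]=2 prod=2 -> [6 16 1]
Step 10: demand=3,sold=1 ship[1->2]=1 ship[0->1]=2 prod=2 -> [6 17 1]
Step 11: demand=3,sold=1 ship[1->2]=1 ship[0->1]=2 prod=2 -> [6 18 1]
Step 12: demand=3,sold=1 ship[1->2]=1 ship[0->1]=2 prod=2 -> [6 19 1]
First stockout at step 3

3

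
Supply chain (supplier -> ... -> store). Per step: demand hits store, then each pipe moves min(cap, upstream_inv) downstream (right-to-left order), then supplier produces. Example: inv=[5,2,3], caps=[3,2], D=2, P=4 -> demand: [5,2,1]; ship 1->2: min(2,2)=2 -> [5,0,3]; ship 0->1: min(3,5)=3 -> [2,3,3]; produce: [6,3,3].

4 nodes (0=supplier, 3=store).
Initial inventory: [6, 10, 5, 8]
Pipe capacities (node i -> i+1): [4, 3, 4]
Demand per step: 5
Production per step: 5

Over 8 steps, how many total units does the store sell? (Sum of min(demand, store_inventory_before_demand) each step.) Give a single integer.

Step 1: sold=5 (running total=5) -> [7 11 4 7]
Step 2: sold=5 (running total=10) -> [8 12 3 6]
Step 3: sold=5 (running total=15) -> [9 13 3 4]
Step 4: sold=4 (running total=19) -> [10 14 3 3]
Step 5: sold=3 (running total=22) -> [11 15 3 3]
Step 6: sold=3 (running total=25) -> [12 16 3 3]
Step 7: sold=3 (running total=28) -> [13 17 3 3]
Step 8: sold=3 (running total=31) -> [14 18 3 3]

Answer: 31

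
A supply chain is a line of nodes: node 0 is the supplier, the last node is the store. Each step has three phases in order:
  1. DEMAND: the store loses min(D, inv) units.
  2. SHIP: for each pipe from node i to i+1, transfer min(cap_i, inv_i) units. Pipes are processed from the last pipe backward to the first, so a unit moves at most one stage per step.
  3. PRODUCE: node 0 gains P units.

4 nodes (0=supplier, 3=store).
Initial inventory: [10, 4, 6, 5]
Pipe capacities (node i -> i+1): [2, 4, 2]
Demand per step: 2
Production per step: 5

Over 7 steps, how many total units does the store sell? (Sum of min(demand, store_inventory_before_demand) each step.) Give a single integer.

Step 1: sold=2 (running total=2) -> [13 2 8 5]
Step 2: sold=2 (running total=4) -> [16 2 8 5]
Step 3: sold=2 (running total=6) -> [19 2 8 5]
Step 4: sold=2 (running total=8) -> [22 2 8 5]
Step 5: sold=2 (running total=10) -> [25 2 8 5]
Step 6: sold=2 (running total=12) -> [28 2 8 5]
Step 7: sold=2 (running total=14) -> [31 2 8 5]

Answer: 14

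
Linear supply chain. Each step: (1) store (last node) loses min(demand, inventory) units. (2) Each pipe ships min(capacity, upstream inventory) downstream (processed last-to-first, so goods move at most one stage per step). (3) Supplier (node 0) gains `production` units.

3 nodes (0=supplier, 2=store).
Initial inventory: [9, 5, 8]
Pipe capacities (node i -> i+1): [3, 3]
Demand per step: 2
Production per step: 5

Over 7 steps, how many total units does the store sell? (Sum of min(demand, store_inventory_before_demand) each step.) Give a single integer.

Step 1: sold=2 (running total=2) -> [11 5 9]
Step 2: sold=2 (running total=4) -> [13 5 10]
Step 3: sold=2 (running total=6) -> [15 5 11]
Step 4: sold=2 (running total=8) -> [17 5 12]
Step 5: sold=2 (running total=10) -> [19 5 13]
Step 6: sold=2 (running total=12) -> [21 5 14]
Step 7: sold=2 (running total=14) -> [23 5 15]

Answer: 14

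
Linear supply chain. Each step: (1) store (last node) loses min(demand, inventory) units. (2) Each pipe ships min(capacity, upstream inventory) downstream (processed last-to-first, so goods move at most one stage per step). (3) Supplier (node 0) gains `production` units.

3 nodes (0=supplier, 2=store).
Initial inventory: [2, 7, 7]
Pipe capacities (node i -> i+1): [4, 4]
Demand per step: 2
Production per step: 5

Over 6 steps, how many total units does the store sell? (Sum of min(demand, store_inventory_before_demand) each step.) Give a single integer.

Step 1: sold=2 (running total=2) -> [5 5 9]
Step 2: sold=2 (running total=4) -> [6 5 11]
Step 3: sold=2 (running total=6) -> [7 5 13]
Step 4: sold=2 (running total=8) -> [8 5 15]
Step 5: sold=2 (running total=10) -> [9 5 17]
Step 6: sold=2 (running total=12) -> [10 5 19]

Answer: 12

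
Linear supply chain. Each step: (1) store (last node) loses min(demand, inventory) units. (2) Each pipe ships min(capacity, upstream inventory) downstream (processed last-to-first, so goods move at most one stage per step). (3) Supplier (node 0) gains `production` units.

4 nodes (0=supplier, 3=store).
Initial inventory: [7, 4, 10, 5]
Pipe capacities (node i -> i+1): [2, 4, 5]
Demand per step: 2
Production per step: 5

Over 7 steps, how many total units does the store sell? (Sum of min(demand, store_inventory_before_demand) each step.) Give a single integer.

Step 1: sold=2 (running total=2) -> [10 2 9 8]
Step 2: sold=2 (running total=4) -> [13 2 6 11]
Step 3: sold=2 (running total=6) -> [16 2 3 14]
Step 4: sold=2 (running total=8) -> [19 2 2 15]
Step 5: sold=2 (running total=10) -> [22 2 2 15]
Step 6: sold=2 (running total=12) -> [25 2 2 15]
Step 7: sold=2 (running total=14) -> [28 2 2 15]

Answer: 14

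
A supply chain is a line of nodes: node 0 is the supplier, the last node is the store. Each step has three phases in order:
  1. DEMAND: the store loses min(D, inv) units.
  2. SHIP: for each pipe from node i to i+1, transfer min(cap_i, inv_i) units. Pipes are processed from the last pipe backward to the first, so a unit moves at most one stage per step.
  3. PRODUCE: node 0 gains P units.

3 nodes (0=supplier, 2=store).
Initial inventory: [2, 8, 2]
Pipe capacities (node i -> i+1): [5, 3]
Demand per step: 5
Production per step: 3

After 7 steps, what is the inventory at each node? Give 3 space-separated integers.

Step 1: demand=5,sold=2 ship[1->2]=3 ship[0->1]=2 prod=3 -> inv=[3 7 3]
Step 2: demand=5,sold=3 ship[1->2]=3 ship[0->1]=3 prod=3 -> inv=[3 7 3]
Step 3: demand=5,sold=3 ship[1->2]=3 ship[0->1]=3 prod=3 -> inv=[3 7 3]
Step 4: demand=5,sold=3 ship[1->2]=3 ship[0->1]=3 prod=3 -> inv=[3 7 3]
Step 5: demand=5,sold=3 ship[1->2]=3 ship[0->1]=3 prod=3 -> inv=[3 7 3]
Step 6: demand=5,sold=3 ship[1->2]=3 ship[0->1]=3 prod=3 -> inv=[3 7 3]
Step 7: demand=5,sold=3 ship[1->2]=3 ship[0->1]=3 prod=3 -> inv=[3 7 3]

3 7 3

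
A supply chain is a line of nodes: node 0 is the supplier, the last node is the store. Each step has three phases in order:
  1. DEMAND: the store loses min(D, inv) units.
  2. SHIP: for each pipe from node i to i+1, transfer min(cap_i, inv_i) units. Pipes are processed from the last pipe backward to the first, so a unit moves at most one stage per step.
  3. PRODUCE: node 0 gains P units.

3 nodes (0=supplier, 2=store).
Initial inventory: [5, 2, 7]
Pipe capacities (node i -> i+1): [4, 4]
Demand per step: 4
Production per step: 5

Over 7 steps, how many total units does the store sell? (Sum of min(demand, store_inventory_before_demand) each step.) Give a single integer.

Answer: 28

Derivation:
Step 1: sold=4 (running total=4) -> [6 4 5]
Step 2: sold=4 (running total=8) -> [7 4 5]
Step 3: sold=4 (running total=12) -> [8 4 5]
Step 4: sold=4 (running total=16) -> [9 4 5]
Step 5: sold=4 (running total=20) -> [10 4 5]
Step 6: sold=4 (running total=24) -> [11 4 5]
Step 7: sold=4 (running total=28) -> [12 4 5]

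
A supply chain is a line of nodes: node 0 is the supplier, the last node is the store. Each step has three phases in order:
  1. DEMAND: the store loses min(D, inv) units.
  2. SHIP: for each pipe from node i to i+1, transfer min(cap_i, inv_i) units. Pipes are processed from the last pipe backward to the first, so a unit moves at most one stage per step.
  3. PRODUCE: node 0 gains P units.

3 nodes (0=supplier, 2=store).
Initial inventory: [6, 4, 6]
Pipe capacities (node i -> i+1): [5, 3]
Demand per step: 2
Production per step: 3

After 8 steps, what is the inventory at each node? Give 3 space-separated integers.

Step 1: demand=2,sold=2 ship[1->2]=3 ship[0->1]=5 prod=3 -> inv=[4 6 7]
Step 2: demand=2,sold=2 ship[1->2]=3 ship[0->1]=4 prod=3 -> inv=[3 7 8]
Step 3: demand=2,sold=2 ship[1->2]=3 ship[0->1]=3 prod=3 -> inv=[3 7 9]
Step 4: demand=2,sold=2 ship[1->2]=3 ship[0->1]=3 prod=3 -> inv=[3 7 10]
Step 5: demand=2,sold=2 ship[1->2]=3 ship[0->1]=3 prod=3 -> inv=[3 7 11]
Step 6: demand=2,sold=2 ship[1->2]=3 ship[0->1]=3 prod=3 -> inv=[3 7 12]
Step 7: demand=2,sold=2 ship[1->2]=3 ship[0->1]=3 prod=3 -> inv=[3 7 13]
Step 8: demand=2,sold=2 ship[1->2]=3 ship[0->1]=3 prod=3 -> inv=[3 7 14]

3 7 14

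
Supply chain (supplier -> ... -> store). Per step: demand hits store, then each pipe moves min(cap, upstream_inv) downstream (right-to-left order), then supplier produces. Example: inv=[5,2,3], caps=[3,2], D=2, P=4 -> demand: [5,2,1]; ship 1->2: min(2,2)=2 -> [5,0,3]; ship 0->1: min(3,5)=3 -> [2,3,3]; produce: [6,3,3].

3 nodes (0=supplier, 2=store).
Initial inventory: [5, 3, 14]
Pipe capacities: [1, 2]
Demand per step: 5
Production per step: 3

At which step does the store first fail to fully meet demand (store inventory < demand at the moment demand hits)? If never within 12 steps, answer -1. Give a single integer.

Step 1: demand=5,sold=5 ship[1->2]=2 ship[0->1]=1 prod=3 -> [7 2 11]
Step 2: demand=5,sold=5 ship[1->2]=2 ship[0->1]=1 prod=3 -> [9 1 8]
Step 3: demand=5,sold=5 ship[1->2]=1 ship[0->1]=1 prod=3 -> [11 1 4]
Step 4: demand=5,sold=4 ship[1->2]=1 ship[0->1]=1 prod=3 -> [13 1 1]
Step 5: demand=5,sold=1 ship[1->2]=1 ship[0->1]=1 prod=3 -> [15 1 1]
Step 6: demand=5,sold=1 ship[1->2]=1 ship[0->1]=1 prod=3 -> [17 1 1]
Step 7: demand=5,sold=1 ship[1->2]=1 ship[0->1]=1 prod=3 -> [19 1 1]
Step 8: demand=5,sold=1 ship[1->2]=1 ship[0->1]=1 prod=3 -> [21 1 1]
Step 9: demand=5,sold=1 ship[1->2]=1 ship[0->1]=1 prod=3 -> [23 1 1]
Step 10: demand=5,sold=1 ship[1->2]=1 ship[0->1]=1 prod=3 -> [25 1 1]
Step 11: demand=5,sold=1 ship[1->2]=1 ship[0->1]=1 prod=3 -> [27 1 1]
Step 12: demand=5,sold=1 ship[1->2]=1 ship[0->1]=1 prod=3 -> [29 1 1]
First stockout at step 4

4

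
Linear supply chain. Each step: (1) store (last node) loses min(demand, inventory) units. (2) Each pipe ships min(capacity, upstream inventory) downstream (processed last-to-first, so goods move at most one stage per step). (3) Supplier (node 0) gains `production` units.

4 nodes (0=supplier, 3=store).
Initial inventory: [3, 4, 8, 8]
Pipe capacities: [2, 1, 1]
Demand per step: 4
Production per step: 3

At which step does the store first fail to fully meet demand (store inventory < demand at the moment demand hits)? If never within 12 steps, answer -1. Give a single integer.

Step 1: demand=4,sold=4 ship[2->3]=1 ship[1->2]=1 ship[0->1]=2 prod=3 -> [4 5 8 5]
Step 2: demand=4,sold=4 ship[2->3]=1 ship[1->2]=1 ship[0->1]=2 prod=3 -> [5 6 8 2]
Step 3: demand=4,sold=2 ship[2->3]=1 ship[1->2]=1 ship[0->1]=2 prod=3 -> [6 7 8 1]
Step 4: demand=4,sold=1 ship[2->3]=1 ship[1->2]=1 ship[0->1]=2 prod=3 -> [7 8 8 1]
Step 5: demand=4,sold=1 ship[2->3]=1 ship[1->2]=1 ship[0->1]=2 prod=3 -> [8 9 8 1]
Step 6: demand=4,sold=1 ship[2->3]=1 ship[1->2]=1 ship[0->1]=2 prod=3 -> [9 10 8 1]
Step 7: demand=4,sold=1 ship[2->3]=1 ship[1->2]=1 ship[0->1]=2 prod=3 -> [10 11 8 1]
Step 8: demand=4,sold=1 ship[2->3]=1 ship[1->2]=1 ship[0->1]=2 prod=3 -> [11 12 8 1]
Step 9: demand=4,sold=1 ship[2->3]=1 ship[1->2]=1 ship[0->1]=2 prod=3 -> [12 13 8 1]
Step 10: demand=4,sold=1 ship[2->3]=1 ship[1->2]=1 ship[0->1]=2 prod=3 -> [13 14 8 1]
Step 11: demand=4,sold=1 ship[2->3]=1 ship[1->2]=1 ship[0->1]=2 prod=3 -> [14 15 8 1]
Step 12: demand=4,sold=1 ship[2->3]=1 ship[1->2]=1 ship[0->1]=2 prod=3 -> [15 16 8 1]
First stockout at step 3

3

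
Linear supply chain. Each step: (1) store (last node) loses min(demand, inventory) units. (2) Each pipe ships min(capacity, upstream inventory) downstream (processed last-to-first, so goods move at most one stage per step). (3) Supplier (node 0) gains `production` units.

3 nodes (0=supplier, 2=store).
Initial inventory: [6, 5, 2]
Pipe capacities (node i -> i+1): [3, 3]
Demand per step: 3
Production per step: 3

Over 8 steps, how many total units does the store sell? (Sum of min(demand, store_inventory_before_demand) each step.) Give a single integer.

Answer: 23

Derivation:
Step 1: sold=2 (running total=2) -> [6 5 3]
Step 2: sold=3 (running total=5) -> [6 5 3]
Step 3: sold=3 (running total=8) -> [6 5 3]
Step 4: sold=3 (running total=11) -> [6 5 3]
Step 5: sold=3 (running total=14) -> [6 5 3]
Step 6: sold=3 (running total=17) -> [6 5 3]
Step 7: sold=3 (running total=20) -> [6 5 3]
Step 8: sold=3 (running total=23) -> [6 5 3]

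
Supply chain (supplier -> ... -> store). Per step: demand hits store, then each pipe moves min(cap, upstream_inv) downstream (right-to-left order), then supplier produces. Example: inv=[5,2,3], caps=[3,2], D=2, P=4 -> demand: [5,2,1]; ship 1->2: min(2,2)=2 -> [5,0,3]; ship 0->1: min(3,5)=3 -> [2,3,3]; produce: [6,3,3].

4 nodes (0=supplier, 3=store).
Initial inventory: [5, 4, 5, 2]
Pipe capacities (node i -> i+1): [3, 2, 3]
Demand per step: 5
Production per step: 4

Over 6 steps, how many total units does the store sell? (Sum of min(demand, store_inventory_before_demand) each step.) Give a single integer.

Answer: 15

Derivation:
Step 1: sold=2 (running total=2) -> [6 5 4 3]
Step 2: sold=3 (running total=5) -> [7 6 3 3]
Step 3: sold=3 (running total=8) -> [8 7 2 3]
Step 4: sold=3 (running total=11) -> [9 8 2 2]
Step 5: sold=2 (running total=13) -> [10 9 2 2]
Step 6: sold=2 (running total=15) -> [11 10 2 2]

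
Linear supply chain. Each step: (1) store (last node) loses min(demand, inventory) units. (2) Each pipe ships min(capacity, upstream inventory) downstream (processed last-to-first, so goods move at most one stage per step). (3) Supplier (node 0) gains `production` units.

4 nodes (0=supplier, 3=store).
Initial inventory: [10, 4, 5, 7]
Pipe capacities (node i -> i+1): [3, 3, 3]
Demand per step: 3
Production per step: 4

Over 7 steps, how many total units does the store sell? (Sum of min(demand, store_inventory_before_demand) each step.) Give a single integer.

Step 1: sold=3 (running total=3) -> [11 4 5 7]
Step 2: sold=3 (running total=6) -> [12 4 5 7]
Step 3: sold=3 (running total=9) -> [13 4 5 7]
Step 4: sold=3 (running total=12) -> [14 4 5 7]
Step 5: sold=3 (running total=15) -> [15 4 5 7]
Step 6: sold=3 (running total=18) -> [16 4 5 7]
Step 7: sold=3 (running total=21) -> [17 4 5 7]

Answer: 21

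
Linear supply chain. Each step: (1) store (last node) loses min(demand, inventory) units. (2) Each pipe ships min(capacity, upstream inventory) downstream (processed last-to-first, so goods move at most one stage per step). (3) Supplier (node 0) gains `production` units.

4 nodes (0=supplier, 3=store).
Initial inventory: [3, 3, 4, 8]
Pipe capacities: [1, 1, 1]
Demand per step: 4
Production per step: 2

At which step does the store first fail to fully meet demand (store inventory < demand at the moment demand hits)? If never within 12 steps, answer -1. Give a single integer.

Step 1: demand=4,sold=4 ship[2->3]=1 ship[1->2]=1 ship[0->1]=1 prod=2 -> [4 3 4 5]
Step 2: demand=4,sold=4 ship[2->3]=1 ship[1->2]=1 ship[0->1]=1 prod=2 -> [5 3 4 2]
Step 3: demand=4,sold=2 ship[2->3]=1 ship[1->2]=1 ship[0->1]=1 prod=2 -> [6 3 4 1]
Step 4: demand=4,sold=1 ship[2->3]=1 ship[1->2]=1 ship[0->1]=1 prod=2 -> [7 3 4 1]
Step 5: demand=4,sold=1 ship[2->3]=1 ship[1->2]=1 ship[0->1]=1 prod=2 -> [8 3 4 1]
Step 6: demand=4,sold=1 ship[2->3]=1 ship[1->2]=1 ship[0->1]=1 prod=2 -> [9 3 4 1]
Step 7: demand=4,sold=1 ship[2->3]=1 ship[1->2]=1 ship[0->1]=1 prod=2 -> [10 3 4 1]
Step 8: demand=4,sold=1 ship[2->3]=1 ship[1->2]=1 ship[0->1]=1 prod=2 -> [11 3 4 1]
Step 9: demand=4,sold=1 ship[2->3]=1 ship[1->2]=1 ship[0->1]=1 prod=2 -> [12 3 4 1]
Step 10: demand=4,sold=1 ship[2->3]=1 ship[1->2]=1 ship[0->1]=1 prod=2 -> [13 3 4 1]
Step 11: demand=4,sold=1 ship[2->3]=1 ship[1->2]=1 ship[0->1]=1 prod=2 -> [14 3 4 1]
Step 12: demand=4,sold=1 ship[2->3]=1 ship[1->2]=1 ship[0->1]=1 prod=2 -> [15 3 4 1]
First stockout at step 3

3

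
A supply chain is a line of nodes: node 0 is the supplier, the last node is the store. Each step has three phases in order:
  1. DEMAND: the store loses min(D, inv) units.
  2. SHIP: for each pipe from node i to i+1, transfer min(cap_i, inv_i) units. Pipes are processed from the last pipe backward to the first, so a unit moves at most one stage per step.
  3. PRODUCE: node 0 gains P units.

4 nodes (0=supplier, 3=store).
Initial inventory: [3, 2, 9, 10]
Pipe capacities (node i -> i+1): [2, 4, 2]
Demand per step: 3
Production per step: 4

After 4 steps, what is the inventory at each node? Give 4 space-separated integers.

Step 1: demand=3,sold=3 ship[2->3]=2 ship[1->2]=2 ship[0->1]=2 prod=4 -> inv=[5 2 9 9]
Step 2: demand=3,sold=3 ship[2->3]=2 ship[1->2]=2 ship[0->1]=2 prod=4 -> inv=[7 2 9 8]
Step 3: demand=3,sold=3 ship[2->3]=2 ship[1->2]=2 ship[0->1]=2 prod=4 -> inv=[9 2 9 7]
Step 4: demand=3,sold=3 ship[2->3]=2 ship[1->2]=2 ship[0->1]=2 prod=4 -> inv=[11 2 9 6]

11 2 9 6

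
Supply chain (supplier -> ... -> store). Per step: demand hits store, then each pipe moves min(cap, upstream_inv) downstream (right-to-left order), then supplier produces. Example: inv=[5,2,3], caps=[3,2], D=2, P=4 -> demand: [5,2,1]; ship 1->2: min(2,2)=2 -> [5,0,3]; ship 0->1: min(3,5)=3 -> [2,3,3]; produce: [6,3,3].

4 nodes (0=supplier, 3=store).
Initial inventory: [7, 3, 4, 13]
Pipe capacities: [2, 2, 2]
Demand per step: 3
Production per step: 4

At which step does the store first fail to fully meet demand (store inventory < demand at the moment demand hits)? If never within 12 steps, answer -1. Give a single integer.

Step 1: demand=3,sold=3 ship[2->3]=2 ship[1->2]=2 ship[0->1]=2 prod=4 -> [9 3 4 12]
Step 2: demand=3,sold=3 ship[2->3]=2 ship[1->2]=2 ship[0->1]=2 prod=4 -> [11 3 4 11]
Step 3: demand=3,sold=3 ship[2->3]=2 ship[1->2]=2 ship[0->1]=2 prod=4 -> [13 3 4 10]
Step 4: demand=3,sold=3 ship[2->3]=2 ship[1->2]=2 ship[0->1]=2 prod=4 -> [15 3 4 9]
Step 5: demand=3,sold=3 ship[2->3]=2 ship[1->2]=2 ship[0->1]=2 prod=4 -> [17 3 4 8]
Step 6: demand=3,sold=3 ship[2->3]=2 ship[1->2]=2 ship[0->1]=2 prod=4 -> [19 3 4 7]
Step 7: demand=3,sold=3 ship[2->3]=2 ship[1->2]=2 ship[0->1]=2 prod=4 -> [21 3 4 6]
Step 8: demand=3,sold=3 ship[2->3]=2 ship[1->2]=2 ship[0->1]=2 prod=4 -> [23 3 4 5]
Step 9: demand=3,sold=3 ship[2->3]=2 ship[1->2]=2 ship[0->1]=2 prod=4 -> [25 3 4 4]
Step 10: demand=3,sold=3 ship[2->3]=2 ship[1->2]=2 ship[0->1]=2 prod=4 -> [27 3 4 3]
Step 11: demand=3,sold=3 ship[2->3]=2 ship[1->2]=2 ship[0->1]=2 prod=4 -> [29 3 4 2]
Step 12: demand=3,sold=2 ship[2->3]=2 ship[1->2]=2 ship[0->1]=2 prod=4 -> [31 3 4 2]
First stockout at step 12

12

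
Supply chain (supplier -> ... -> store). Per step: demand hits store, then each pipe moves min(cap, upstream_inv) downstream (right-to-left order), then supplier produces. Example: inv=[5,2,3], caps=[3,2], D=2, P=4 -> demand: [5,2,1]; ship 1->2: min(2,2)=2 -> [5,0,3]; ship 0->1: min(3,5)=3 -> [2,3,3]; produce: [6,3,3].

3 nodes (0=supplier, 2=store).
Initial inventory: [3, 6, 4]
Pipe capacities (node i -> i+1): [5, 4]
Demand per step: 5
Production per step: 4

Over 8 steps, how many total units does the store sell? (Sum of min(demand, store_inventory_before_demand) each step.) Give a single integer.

Step 1: sold=4 (running total=4) -> [4 5 4]
Step 2: sold=4 (running total=8) -> [4 5 4]
Step 3: sold=4 (running total=12) -> [4 5 4]
Step 4: sold=4 (running total=16) -> [4 5 4]
Step 5: sold=4 (running total=20) -> [4 5 4]
Step 6: sold=4 (running total=24) -> [4 5 4]
Step 7: sold=4 (running total=28) -> [4 5 4]
Step 8: sold=4 (running total=32) -> [4 5 4]

Answer: 32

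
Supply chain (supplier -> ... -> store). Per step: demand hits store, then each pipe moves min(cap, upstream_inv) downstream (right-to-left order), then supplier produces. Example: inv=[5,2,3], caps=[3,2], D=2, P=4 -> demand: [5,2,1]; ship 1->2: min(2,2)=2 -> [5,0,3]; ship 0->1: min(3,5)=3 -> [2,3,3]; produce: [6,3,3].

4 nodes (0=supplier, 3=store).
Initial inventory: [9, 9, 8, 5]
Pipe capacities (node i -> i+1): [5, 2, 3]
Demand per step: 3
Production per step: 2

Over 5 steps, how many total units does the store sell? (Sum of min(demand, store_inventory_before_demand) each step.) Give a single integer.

Answer: 15

Derivation:
Step 1: sold=3 (running total=3) -> [6 12 7 5]
Step 2: sold=3 (running total=6) -> [3 15 6 5]
Step 3: sold=3 (running total=9) -> [2 16 5 5]
Step 4: sold=3 (running total=12) -> [2 16 4 5]
Step 5: sold=3 (running total=15) -> [2 16 3 5]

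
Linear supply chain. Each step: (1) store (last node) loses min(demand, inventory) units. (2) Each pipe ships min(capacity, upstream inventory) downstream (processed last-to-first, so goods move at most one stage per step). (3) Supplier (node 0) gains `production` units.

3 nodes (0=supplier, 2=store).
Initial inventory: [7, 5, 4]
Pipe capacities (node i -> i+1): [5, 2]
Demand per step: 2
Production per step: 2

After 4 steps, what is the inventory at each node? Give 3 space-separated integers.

Step 1: demand=2,sold=2 ship[1->2]=2 ship[0->1]=5 prod=2 -> inv=[4 8 4]
Step 2: demand=2,sold=2 ship[1->2]=2 ship[0->1]=4 prod=2 -> inv=[2 10 4]
Step 3: demand=2,sold=2 ship[1->2]=2 ship[0->1]=2 prod=2 -> inv=[2 10 4]
Step 4: demand=2,sold=2 ship[1->2]=2 ship[0->1]=2 prod=2 -> inv=[2 10 4]

2 10 4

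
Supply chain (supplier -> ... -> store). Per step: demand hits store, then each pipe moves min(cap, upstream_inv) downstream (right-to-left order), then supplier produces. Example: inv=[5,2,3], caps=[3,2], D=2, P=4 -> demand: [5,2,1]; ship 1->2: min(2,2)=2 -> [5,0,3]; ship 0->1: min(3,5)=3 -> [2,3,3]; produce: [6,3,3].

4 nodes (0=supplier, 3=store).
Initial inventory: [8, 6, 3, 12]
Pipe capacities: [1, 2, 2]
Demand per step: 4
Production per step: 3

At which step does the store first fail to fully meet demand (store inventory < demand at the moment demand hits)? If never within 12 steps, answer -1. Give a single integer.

Step 1: demand=4,sold=4 ship[2->3]=2 ship[1->2]=2 ship[0->1]=1 prod=3 -> [10 5 3 10]
Step 2: demand=4,sold=4 ship[2->3]=2 ship[1->2]=2 ship[0->1]=1 prod=3 -> [12 4 3 8]
Step 3: demand=4,sold=4 ship[2->3]=2 ship[1->2]=2 ship[0->1]=1 prod=3 -> [14 3 3 6]
Step 4: demand=4,sold=4 ship[2->3]=2 ship[1->2]=2 ship[0->1]=1 prod=3 -> [16 2 3 4]
Step 5: demand=4,sold=4 ship[2->3]=2 ship[1->2]=2 ship[0->1]=1 prod=3 -> [18 1 3 2]
Step 6: demand=4,sold=2 ship[2->3]=2 ship[1->2]=1 ship[0->1]=1 prod=3 -> [20 1 2 2]
Step 7: demand=4,sold=2 ship[2->3]=2 ship[1->2]=1 ship[0->1]=1 prod=3 -> [22 1 1 2]
Step 8: demand=4,sold=2 ship[2->3]=1 ship[1->2]=1 ship[0->1]=1 prod=3 -> [24 1 1 1]
Step 9: demand=4,sold=1 ship[2->3]=1 ship[1->2]=1 ship[0->1]=1 prod=3 -> [26 1 1 1]
Step 10: demand=4,sold=1 ship[2->3]=1 ship[1->2]=1 ship[0->1]=1 prod=3 -> [28 1 1 1]
Step 11: demand=4,sold=1 ship[2->3]=1 ship[1->2]=1 ship[0->1]=1 prod=3 -> [30 1 1 1]
Step 12: demand=4,sold=1 ship[2->3]=1 ship[1->2]=1 ship[0->1]=1 prod=3 -> [32 1 1 1]
First stockout at step 6

6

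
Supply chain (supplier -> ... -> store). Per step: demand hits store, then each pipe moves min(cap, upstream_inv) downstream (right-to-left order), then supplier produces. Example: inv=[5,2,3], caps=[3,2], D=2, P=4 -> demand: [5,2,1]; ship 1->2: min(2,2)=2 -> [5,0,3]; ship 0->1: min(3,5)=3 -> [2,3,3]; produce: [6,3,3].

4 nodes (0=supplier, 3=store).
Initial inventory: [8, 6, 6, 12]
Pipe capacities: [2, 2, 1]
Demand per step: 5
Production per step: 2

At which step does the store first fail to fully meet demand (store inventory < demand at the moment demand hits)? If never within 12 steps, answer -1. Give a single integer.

Step 1: demand=5,sold=5 ship[2->3]=1 ship[1->2]=2 ship[0->1]=2 prod=2 -> [8 6 7 8]
Step 2: demand=5,sold=5 ship[2->3]=1 ship[1->2]=2 ship[0->1]=2 prod=2 -> [8 6 8 4]
Step 3: demand=5,sold=4 ship[2->3]=1 ship[1->2]=2 ship[0->1]=2 prod=2 -> [8 6 9 1]
Step 4: demand=5,sold=1 ship[2->3]=1 ship[1->2]=2 ship[0->1]=2 prod=2 -> [8 6 10 1]
Step 5: demand=5,sold=1 ship[2->3]=1 ship[1->2]=2 ship[0->1]=2 prod=2 -> [8 6 11 1]
Step 6: demand=5,sold=1 ship[2->3]=1 ship[1->2]=2 ship[0->1]=2 prod=2 -> [8 6 12 1]
Step 7: demand=5,sold=1 ship[2->3]=1 ship[1->2]=2 ship[0->1]=2 prod=2 -> [8 6 13 1]
Step 8: demand=5,sold=1 ship[2->3]=1 ship[1->2]=2 ship[0->1]=2 prod=2 -> [8 6 14 1]
Step 9: demand=5,sold=1 ship[2->3]=1 ship[1->2]=2 ship[0->1]=2 prod=2 -> [8 6 15 1]
Step 10: demand=5,sold=1 ship[2->3]=1 ship[1->2]=2 ship[0->1]=2 prod=2 -> [8 6 16 1]
Step 11: demand=5,sold=1 ship[2->3]=1 ship[1->2]=2 ship[0->1]=2 prod=2 -> [8 6 17 1]
Step 12: demand=5,sold=1 ship[2->3]=1 ship[1->2]=2 ship[0->1]=2 prod=2 -> [8 6 18 1]
First stockout at step 3

3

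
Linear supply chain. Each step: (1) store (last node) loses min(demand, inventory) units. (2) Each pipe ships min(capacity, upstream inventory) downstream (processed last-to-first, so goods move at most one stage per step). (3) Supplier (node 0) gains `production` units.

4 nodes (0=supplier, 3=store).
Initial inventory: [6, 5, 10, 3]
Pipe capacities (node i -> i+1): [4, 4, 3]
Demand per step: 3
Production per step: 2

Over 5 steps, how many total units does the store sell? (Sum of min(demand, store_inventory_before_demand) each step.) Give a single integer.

Step 1: sold=3 (running total=3) -> [4 5 11 3]
Step 2: sold=3 (running total=6) -> [2 5 12 3]
Step 3: sold=3 (running total=9) -> [2 3 13 3]
Step 4: sold=3 (running total=12) -> [2 2 13 3]
Step 5: sold=3 (running total=15) -> [2 2 12 3]

Answer: 15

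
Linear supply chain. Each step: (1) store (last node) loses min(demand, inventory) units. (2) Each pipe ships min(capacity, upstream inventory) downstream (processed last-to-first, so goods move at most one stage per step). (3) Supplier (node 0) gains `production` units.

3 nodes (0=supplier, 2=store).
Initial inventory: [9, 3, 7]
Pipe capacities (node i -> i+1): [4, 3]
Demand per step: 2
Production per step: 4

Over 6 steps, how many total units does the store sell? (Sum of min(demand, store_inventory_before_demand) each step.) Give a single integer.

Answer: 12

Derivation:
Step 1: sold=2 (running total=2) -> [9 4 8]
Step 2: sold=2 (running total=4) -> [9 5 9]
Step 3: sold=2 (running total=6) -> [9 6 10]
Step 4: sold=2 (running total=8) -> [9 7 11]
Step 5: sold=2 (running total=10) -> [9 8 12]
Step 6: sold=2 (running total=12) -> [9 9 13]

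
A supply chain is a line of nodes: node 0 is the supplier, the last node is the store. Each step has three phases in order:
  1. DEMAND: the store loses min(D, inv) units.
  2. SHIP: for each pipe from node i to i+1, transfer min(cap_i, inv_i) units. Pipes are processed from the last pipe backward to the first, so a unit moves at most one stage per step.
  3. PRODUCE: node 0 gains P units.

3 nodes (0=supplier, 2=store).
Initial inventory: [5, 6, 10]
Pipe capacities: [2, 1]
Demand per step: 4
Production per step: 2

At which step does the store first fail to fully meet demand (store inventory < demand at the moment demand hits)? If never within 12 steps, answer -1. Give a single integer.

Step 1: demand=4,sold=4 ship[1->2]=1 ship[0->1]=2 prod=2 -> [5 7 7]
Step 2: demand=4,sold=4 ship[1->2]=1 ship[0->1]=2 prod=2 -> [5 8 4]
Step 3: demand=4,sold=4 ship[1->2]=1 ship[0->1]=2 prod=2 -> [5 9 1]
Step 4: demand=4,sold=1 ship[1->2]=1 ship[0->1]=2 prod=2 -> [5 10 1]
Step 5: demand=4,sold=1 ship[1->2]=1 ship[0->1]=2 prod=2 -> [5 11 1]
Step 6: demand=4,sold=1 ship[1->2]=1 ship[0->1]=2 prod=2 -> [5 12 1]
Step 7: demand=4,sold=1 ship[1->2]=1 ship[0->1]=2 prod=2 -> [5 13 1]
Step 8: demand=4,sold=1 ship[1->2]=1 ship[0->1]=2 prod=2 -> [5 14 1]
Step 9: demand=4,sold=1 ship[1->2]=1 ship[0->1]=2 prod=2 -> [5 15 1]
Step 10: demand=4,sold=1 ship[1->2]=1 ship[0->1]=2 prod=2 -> [5 16 1]
Step 11: demand=4,sold=1 ship[1->2]=1 ship[0->1]=2 prod=2 -> [5 17 1]
Step 12: demand=4,sold=1 ship[1->2]=1 ship[0->1]=2 prod=2 -> [5 18 1]
First stockout at step 4

4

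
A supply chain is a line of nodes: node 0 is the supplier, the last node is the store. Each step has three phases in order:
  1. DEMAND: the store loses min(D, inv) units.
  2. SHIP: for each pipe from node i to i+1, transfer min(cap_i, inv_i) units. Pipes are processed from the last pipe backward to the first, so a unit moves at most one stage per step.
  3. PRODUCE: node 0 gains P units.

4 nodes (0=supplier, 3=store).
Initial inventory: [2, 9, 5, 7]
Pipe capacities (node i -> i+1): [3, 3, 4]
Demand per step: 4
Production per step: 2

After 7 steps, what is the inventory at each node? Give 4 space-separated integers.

Step 1: demand=4,sold=4 ship[2->3]=4 ship[1->2]=3 ship[0->1]=2 prod=2 -> inv=[2 8 4 7]
Step 2: demand=4,sold=4 ship[2->3]=4 ship[1->2]=3 ship[0->1]=2 prod=2 -> inv=[2 7 3 7]
Step 3: demand=4,sold=4 ship[2->3]=3 ship[1->2]=3 ship[0->1]=2 prod=2 -> inv=[2 6 3 6]
Step 4: demand=4,sold=4 ship[2->3]=3 ship[1->2]=3 ship[0->1]=2 prod=2 -> inv=[2 5 3 5]
Step 5: demand=4,sold=4 ship[2->3]=3 ship[1->2]=3 ship[0->1]=2 prod=2 -> inv=[2 4 3 4]
Step 6: demand=4,sold=4 ship[2->3]=3 ship[1->2]=3 ship[0->1]=2 prod=2 -> inv=[2 3 3 3]
Step 7: demand=4,sold=3 ship[2->3]=3 ship[1->2]=3 ship[0->1]=2 prod=2 -> inv=[2 2 3 3]

2 2 3 3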